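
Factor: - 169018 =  - 2^1*84509^1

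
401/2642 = 401/2642 = 0.15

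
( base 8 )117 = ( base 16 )4F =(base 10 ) 79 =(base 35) 29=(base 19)43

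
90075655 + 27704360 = 117780015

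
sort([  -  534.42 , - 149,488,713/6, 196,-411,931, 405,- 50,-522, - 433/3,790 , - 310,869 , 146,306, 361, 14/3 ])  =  [-534.42,  -  522,-411, - 310,-149, - 433/3, - 50 , 14/3, 713/6 , 146,196,306,361 , 405, 488, 790,869, 931 ] 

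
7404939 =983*7533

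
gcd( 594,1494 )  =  18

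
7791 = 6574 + 1217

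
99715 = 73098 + 26617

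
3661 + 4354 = 8015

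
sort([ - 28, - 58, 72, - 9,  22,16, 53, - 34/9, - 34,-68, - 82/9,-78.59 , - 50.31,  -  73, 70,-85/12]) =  [ - 78.59, - 73,-68, - 58, - 50.31, - 34, - 28,  -  82/9,-9, - 85/12,- 34/9,16, 22, 53, 70, 72] 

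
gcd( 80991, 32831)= 1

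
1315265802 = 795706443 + 519559359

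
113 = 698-585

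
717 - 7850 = -7133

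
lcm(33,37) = 1221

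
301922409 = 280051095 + 21871314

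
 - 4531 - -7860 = 3329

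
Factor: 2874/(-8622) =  - 1/3   =  - 3^( - 1)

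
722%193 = 143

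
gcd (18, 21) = 3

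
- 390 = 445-835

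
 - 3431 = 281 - 3712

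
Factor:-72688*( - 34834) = 2532013792 = 2^5*7^1*11^1* 59^1*17417^1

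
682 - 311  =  371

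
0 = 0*781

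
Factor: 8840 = 2^3*5^1*13^1*17^1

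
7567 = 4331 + 3236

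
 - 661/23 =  - 29 + 6/23= - 28.74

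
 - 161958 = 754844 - 916802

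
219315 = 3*73105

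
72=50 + 22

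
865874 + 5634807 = 6500681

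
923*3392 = 3130816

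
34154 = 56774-22620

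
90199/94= 90199/94  =  959.56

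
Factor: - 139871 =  - 139871^1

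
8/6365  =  8/6365 = 0.00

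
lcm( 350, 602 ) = 15050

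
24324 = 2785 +21539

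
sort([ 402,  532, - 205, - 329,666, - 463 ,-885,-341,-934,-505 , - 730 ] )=[ - 934, -885, - 730, - 505, - 463, - 341, - 329, - 205  ,  402,532,666] 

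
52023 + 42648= 94671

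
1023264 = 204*5016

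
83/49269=83/49269= 0.00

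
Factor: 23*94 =2^1*23^1* 47^1=2162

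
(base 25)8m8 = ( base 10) 5558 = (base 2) 1010110110110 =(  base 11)41a3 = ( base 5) 134213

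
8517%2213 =1878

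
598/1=598 = 598.00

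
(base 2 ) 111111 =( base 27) 29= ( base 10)63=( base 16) 3F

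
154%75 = 4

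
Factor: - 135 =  - 3^3*5^1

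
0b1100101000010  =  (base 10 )6466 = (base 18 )11H4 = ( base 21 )edj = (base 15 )1db1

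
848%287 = 274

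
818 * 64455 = 52724190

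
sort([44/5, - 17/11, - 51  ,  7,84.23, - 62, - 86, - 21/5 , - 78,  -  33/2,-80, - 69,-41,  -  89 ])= [ - 89 , - 86, - 80,-78, - 69, - 62, - 51 , - 41 , - 33/2, - 21/5, - 17/11,7,44/5,84.23]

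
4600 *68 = 312800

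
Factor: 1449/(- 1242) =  - 7/6 = - 2^(  -  1)*3^( - 1) * 7^1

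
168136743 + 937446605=1105583348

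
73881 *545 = 40265145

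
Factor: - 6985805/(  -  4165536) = 2^( - 5)*3^ ( - 1 ) * 5^1 * 43391^( - 1 )*1397161^1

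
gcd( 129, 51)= 3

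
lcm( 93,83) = 7719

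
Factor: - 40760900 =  - 2^2* 5^2*17^1  *23977^1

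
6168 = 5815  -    -  353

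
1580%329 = 264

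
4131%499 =139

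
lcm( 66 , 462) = 462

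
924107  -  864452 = 59655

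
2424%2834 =2424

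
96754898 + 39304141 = 136059039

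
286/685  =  286/685= 0.42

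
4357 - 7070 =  - 2713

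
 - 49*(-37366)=1830934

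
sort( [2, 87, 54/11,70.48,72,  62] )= [2,54/11, 62,  70.48,  72,  87 ] 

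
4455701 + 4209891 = 8665592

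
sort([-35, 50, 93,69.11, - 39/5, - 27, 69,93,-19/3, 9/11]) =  [-35, - 27, - 39/5,-19/3, 9/11,50, 69, 69.11, 93, 93]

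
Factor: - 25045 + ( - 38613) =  -63658 =-2^1*7^1 * 4547^1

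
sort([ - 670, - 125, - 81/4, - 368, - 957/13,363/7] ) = [ - 670,  -  368, - 125, - 957/13, - 81/4,363/7]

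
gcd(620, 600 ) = 20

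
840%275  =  15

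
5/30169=5/30169 = 0.00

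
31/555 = 31/555=   0.06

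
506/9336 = 253/4668 = 0.05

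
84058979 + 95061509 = 179120488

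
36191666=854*42379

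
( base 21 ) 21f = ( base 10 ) 918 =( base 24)1E6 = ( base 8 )1626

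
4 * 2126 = 8504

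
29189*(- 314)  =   - 9165346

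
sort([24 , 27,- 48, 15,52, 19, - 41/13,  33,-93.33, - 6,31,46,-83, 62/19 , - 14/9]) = [ - 93.33, - 83, - 48 , - 6 , - 41/13, - 14/9,62/19,15 , 19,24,  27, 31, 33, 46, 52 ]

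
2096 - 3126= - 1030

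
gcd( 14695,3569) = 1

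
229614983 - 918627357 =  - 689012374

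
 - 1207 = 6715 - 7922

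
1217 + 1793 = 3010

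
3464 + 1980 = 5444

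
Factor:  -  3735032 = -2^3  *7^1*66697^1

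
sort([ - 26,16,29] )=[ - 26,16 , 29]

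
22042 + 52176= 74218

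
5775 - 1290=4485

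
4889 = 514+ 4375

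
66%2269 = 66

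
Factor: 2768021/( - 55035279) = -3^(- 2)*13^( - 1 )*29^1*31^1*173^( - 1)*2719^( - 1 )*3079^1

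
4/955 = 4/955 = 0.00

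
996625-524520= 472105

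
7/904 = 7/904 = 0.01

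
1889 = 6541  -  4652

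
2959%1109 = 741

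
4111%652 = 199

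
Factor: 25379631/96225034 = 2^( - 1)*3^2*241^( - 1 )*199637^ ( - 1)*2819959^1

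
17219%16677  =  542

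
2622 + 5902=8524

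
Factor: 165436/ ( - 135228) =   -  701/573 =- 3^( - 1) * 191^( - 1 )*701^1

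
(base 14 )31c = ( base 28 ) LQ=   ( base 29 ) l5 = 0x266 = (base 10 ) 614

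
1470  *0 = 0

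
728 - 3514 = - 2786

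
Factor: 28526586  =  2^1*3^1*11^1 * 157^1*2753^1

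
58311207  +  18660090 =76971297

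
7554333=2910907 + 4643426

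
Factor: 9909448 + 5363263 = 15272711^1 = 15272711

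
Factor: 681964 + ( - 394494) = 287470 = 2^1*5^1*17^1*19^1*89^1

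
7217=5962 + 1255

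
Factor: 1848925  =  5^2*13^1 * 5689^1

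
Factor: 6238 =2^1*3119^1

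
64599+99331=163930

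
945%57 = 33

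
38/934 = 19/467 = 0.04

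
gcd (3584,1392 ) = 16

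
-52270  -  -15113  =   -37157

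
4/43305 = 4/43305 =0.00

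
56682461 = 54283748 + 2398713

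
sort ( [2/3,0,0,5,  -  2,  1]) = [ - 2,0,0,2/3, 1,5 ] 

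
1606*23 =36938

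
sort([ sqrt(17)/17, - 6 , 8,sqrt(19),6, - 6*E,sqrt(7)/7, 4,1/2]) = [ -6*E, - 6,sqrt( 17 )/17,sqrt(7)/7,1/2,4, sqrt(19),6,8 ]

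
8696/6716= 1 + 495/1679 = 1.29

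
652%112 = 92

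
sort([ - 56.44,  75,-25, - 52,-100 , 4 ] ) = [ - 100,-56.44, - 52, - 25,  4,75 ]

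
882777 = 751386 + 131391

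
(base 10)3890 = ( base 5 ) 111030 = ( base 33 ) 3IT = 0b111100110010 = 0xF32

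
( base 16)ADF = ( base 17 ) 9ac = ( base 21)66B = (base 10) 2783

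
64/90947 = 64/90947=0.00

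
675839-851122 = -175283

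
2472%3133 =2472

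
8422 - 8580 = -158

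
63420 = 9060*7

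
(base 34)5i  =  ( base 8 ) 274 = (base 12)138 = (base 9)228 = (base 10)188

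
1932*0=0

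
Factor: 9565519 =2767^1*3457^1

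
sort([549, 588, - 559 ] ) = [ -559,549, 588 ]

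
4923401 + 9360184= 14283585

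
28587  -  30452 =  - 1865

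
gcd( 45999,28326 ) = 3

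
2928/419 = 2928/419 = 6.99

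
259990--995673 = 1255663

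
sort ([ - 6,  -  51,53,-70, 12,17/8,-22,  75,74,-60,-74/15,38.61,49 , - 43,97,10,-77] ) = [-77,-70,-60  ,-51, - 43,  -  22, - 6,- 74/15, 17/8, 10,12, 38.61,49,53,74,75,97]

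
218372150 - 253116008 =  - 34743858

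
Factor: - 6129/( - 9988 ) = 27/44  =  2^( - 2 ) * 3^3*11^( - 1)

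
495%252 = 243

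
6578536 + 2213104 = 8791640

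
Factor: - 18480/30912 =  - 55/92 = - 2^( - 2 )*5^1*11^1*23^( -1)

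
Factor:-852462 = - 2^1 * 3^2*13^1*3643^1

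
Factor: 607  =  607^1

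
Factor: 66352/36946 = 2^3*7^ ( - 2)*11^1 = 88/49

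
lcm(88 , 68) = 1496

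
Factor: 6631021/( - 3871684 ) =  - 2^( - 2 ) * 937^( - 1)*1033^(- 1)*6631021^1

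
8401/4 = 2100+1/4 = 2100.25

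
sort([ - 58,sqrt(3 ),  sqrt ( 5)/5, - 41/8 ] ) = [ - 58, - 41/8,sqrt( 5)/5 , sqrt(3 )]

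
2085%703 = 679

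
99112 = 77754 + 21358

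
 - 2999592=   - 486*6172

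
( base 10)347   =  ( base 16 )15B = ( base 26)d9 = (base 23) f2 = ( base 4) 11123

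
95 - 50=45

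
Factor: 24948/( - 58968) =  - 11/26 = - 2^( - 1)*11^1 * 13^( - 1 ) 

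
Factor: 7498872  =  2^3* 3^3*149^1*233^1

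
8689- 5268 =3421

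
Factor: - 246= - 2^1*3^1*41^1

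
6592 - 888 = 5704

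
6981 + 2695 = 9676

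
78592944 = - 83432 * ( - 942 )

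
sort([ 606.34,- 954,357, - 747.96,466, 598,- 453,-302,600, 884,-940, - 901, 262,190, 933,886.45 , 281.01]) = [ - 954, - 940  , - 901, - 747.96, -453, - 302,190,262,281.01, 357, 466 , 598, 600, 606.34 , 884, 886.45,933] 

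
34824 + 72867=107691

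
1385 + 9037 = 10422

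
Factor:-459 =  - 3^3*17^1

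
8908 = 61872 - 52964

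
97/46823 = 97/46823 = 0.00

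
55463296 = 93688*592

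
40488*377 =15263976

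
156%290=156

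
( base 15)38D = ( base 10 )808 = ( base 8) 1450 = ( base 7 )2233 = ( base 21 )1HA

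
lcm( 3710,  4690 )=248570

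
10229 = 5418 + 4811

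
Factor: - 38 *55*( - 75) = 156750=2^1 * 3^1 *5^3*11^1*19^1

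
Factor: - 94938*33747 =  - 3203872686 =- 2^1*3^2*7^1 * 1607^1 * 15823^1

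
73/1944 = 73/1944 = 0.04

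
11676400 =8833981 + 2842419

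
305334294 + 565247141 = 870581435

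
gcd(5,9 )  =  1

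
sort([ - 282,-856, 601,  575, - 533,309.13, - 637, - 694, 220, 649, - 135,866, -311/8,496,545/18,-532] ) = [ - 856, - 694,-637, - 533, - 532, - 282, - 135, - 311/8,545/18, 220, 309.13,496,575, 601,649,866 ]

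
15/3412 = 15/3412  =  0.00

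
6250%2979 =292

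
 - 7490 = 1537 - 9027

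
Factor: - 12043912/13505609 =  - 2^3*13^( - 1)*283^( - 1 ) * 3671^( - 1 ) * 1505489^1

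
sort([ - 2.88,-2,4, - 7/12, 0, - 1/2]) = [ - 2.88, - 2, - 7/12 , - 1/2, 0, 4 ]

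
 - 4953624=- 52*95262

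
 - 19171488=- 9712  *1974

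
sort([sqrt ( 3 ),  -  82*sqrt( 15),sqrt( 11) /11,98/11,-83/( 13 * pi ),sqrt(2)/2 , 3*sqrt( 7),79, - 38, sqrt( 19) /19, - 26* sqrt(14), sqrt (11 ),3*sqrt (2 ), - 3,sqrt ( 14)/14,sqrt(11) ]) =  [ - 82*sqrt( 15 ),-26*sqrt(14 ), - 38,-3, - 83/( 13  *  pi), sqrt(19)/19, sqrt(14)/14, sqrt( 11)/11,sqrt( 2)/2,sqrt( 3 ),sqrt(11),sqrt(11 ),  3*sqrt (2),  3 * sqrt (7),98/11,79 ]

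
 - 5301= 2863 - 8164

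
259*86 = 22274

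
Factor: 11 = 11^1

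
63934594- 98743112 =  - 34808518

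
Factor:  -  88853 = - 88853^1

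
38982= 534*73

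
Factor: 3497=13^1*269^1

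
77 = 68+9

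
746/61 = 746/61 = 12.23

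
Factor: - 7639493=  -  89^1*85837^1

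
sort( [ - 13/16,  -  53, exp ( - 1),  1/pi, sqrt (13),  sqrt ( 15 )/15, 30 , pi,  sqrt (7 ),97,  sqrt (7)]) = [- 53,  -  13/16,  sqrt(15)/15,  1/pi,exp( - 1),sqrt(7),  sqrt( 7),  pi, sqrt( 13), 30,97 ] 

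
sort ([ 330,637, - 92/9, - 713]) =[ - 713, - 92/9,330 , 637 ] 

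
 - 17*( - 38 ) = 646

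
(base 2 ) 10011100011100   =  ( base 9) 14654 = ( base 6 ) 114204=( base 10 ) 10012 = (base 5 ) 310022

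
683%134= 13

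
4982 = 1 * 4982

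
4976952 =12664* 393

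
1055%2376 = 1055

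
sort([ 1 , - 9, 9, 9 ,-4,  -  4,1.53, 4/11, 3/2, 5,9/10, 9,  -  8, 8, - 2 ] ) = [ - 9, - 8, - 4 , -4, - 2, 4/11 , 9/10,  1, 3/2, 1.53, 5, 8,  9 , 9,9] 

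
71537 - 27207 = 44330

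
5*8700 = 43500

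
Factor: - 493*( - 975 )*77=3^1*5^2*7^1*11^1*13^1*17^1*29^1 = 37011975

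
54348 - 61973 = -7625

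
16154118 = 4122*3919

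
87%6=3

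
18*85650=1541700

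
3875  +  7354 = 11229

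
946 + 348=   1294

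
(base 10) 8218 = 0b10000000011010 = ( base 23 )fc7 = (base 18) 176a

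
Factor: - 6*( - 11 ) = 2^1 * 3^1*11^1  =  66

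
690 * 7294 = 5032860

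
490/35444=245/17722 = 0.01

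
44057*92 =4053244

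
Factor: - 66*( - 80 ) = 5280 = 2^5*3^1*5^1*11^1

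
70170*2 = 140340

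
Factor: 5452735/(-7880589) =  - 3^( - 2 )*5^1 * 73^1 * 14939^1*875621^(-1) 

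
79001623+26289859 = 105291482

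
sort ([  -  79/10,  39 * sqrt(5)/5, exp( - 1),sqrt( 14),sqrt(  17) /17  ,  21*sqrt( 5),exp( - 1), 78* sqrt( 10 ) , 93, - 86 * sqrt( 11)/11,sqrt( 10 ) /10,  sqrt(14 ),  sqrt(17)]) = [ - 86*sqrt( 11) /11, - 79/10,  sqrt( 17) /17,sqrt( 10 ) /10, exp(-1), exp( - 1 ),sqrt(14) , sqrt(14 ), sqrt ( 17) , 39 * sqrt( 5 ) /5,21* sqrt( 5 ),93, 78*sqrt(  10) ] 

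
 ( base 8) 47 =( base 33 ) 16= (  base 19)21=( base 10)39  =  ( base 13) 30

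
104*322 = 33488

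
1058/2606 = 529/1303 = 0.41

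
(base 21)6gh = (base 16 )BB7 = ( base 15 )D4E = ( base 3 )11010002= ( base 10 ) 2999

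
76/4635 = 76/4635 = 0.02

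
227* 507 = 115089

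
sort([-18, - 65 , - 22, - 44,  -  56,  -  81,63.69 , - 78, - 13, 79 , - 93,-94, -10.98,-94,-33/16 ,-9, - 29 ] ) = [-94,  -  94, - 93, - 81, - 78, - 65 , - 56, - 44 ,-29, - 22, - 18, - 13 , - 10.98, - 9, - 33/16,63.69, 79 ] 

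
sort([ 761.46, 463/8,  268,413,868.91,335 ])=[463/8,268,335 , 413,761.46, 868.91]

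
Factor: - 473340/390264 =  - 2^( - 1 )*5^1* 7^2 * 101^( - 1 ) = -245/202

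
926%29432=926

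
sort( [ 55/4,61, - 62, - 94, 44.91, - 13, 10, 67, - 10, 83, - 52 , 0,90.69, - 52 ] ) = [ - 94, - 62, - 52,  -  52, - 13, - 10,0  ,  10, 55/4, 44.91, 61 , 67, 83,  90.69]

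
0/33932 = 0 = 0.00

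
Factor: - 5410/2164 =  - 2^ ( -1)*5^1 =- 5/2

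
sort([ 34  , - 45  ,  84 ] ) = [ -45,34,84]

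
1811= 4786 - 2975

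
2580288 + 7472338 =10052626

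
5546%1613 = 707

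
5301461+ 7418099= 12719560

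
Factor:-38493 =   -  3^2*7^1*13^1*47^1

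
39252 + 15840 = 55092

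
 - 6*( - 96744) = 580464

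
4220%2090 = 40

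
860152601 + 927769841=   1787922442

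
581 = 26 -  - 555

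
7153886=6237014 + 916872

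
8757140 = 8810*994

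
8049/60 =2683/20 = 134.15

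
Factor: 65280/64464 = 2^4*5^1*79^( - 1)  =  80/79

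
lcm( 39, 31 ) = 1209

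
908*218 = 197944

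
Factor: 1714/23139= 2^1*3^( - 3)= 2/27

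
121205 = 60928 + 60277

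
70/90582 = 35/45291 = 0.00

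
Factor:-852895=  -5^1*170579^1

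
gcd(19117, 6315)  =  1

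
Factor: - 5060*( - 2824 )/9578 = 7144720/4789 = 2^4*5^1*11^1 * 23^1*353^1*4789^( - 1 )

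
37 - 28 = 9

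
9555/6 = 1592 + 1/2 = 1592.50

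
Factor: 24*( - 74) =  - 1776 = -2^4*3^1*37^1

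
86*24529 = 2109494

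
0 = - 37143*0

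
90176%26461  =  10793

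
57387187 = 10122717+47264470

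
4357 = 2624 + 1733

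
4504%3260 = 1244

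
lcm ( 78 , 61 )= 4758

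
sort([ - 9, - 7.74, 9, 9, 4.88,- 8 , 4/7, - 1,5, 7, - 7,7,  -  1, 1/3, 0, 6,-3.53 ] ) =[ - 9, - 8 ,  -  7.74, - 7, - 3.53,- 1, - 1,  0, 1/3,  4/7, 4.88,5, 6, 7,  7, 9,9 ]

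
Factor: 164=2^2*41^1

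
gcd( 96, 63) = 3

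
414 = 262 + 152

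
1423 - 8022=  - 6599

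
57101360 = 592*96455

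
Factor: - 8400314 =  - 2^1*13^2*29^1 * 857^1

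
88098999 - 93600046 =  - 5501047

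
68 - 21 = 47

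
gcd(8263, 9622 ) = 1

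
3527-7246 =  - 3719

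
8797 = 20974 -12177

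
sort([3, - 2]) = [ - 2,  3 ] 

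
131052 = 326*402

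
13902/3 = 4634 = 4634.00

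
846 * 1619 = 1369674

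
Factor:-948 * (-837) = 793476 = 2^2*3^4*31^1*79^1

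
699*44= 30756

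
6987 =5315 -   -  1672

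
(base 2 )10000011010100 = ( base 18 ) 17gg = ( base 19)1456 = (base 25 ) db4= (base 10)8404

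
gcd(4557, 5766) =93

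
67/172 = 67/172 = 0.39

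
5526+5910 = 11436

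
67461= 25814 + 41647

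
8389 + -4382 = 4007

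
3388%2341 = 1047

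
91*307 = 27937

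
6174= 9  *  686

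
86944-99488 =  - 12544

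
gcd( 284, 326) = 2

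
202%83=36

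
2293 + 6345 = 8638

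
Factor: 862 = 2^1*431^1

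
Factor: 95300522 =2^1*47650261^1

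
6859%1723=1690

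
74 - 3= 71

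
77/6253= 77/6253=   0.01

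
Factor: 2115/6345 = 3^( - 1) = 1/3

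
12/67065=4/22355 =0.00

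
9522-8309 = 1213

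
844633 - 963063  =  -118430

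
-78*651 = -50778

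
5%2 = 1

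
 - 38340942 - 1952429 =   -  40293371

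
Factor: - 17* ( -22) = 374 = 2^1*11^1*17^1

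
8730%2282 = 1884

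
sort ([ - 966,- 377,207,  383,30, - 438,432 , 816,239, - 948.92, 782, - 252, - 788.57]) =[-966, - 948.92, - 788.57 ,-438,- 377, - 252, 30, 207, 239, 383,432,782, 816]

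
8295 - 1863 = 6432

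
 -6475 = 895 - 7370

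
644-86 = 558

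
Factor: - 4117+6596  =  37^1*67^1=2479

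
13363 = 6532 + 6831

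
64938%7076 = 1254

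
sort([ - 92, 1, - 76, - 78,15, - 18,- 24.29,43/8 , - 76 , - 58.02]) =[ - 92, - 78, - 76 , - 76,-58.02, - 24.29, - 18,1,43/8 , 15 ] 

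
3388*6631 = 22465828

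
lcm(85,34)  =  170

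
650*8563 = 5565950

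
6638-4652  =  1986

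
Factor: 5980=2^2*5^1*13^1*23^1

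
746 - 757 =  - 11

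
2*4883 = 9766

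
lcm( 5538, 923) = 5538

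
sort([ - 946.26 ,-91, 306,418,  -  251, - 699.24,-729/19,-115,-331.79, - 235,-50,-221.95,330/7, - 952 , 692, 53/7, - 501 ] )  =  [  -  952, - 946.26,-699.24, - 501,-331.79, - 251, - 235,-221.95,  -  115,  -  91, - 50, - 729/19, 53/7,330/7, 306,  418,692]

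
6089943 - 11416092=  - 5326149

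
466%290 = 176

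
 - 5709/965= -5709/965 = - 5.92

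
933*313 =292029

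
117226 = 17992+99234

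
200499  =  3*66833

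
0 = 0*85276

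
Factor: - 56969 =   -  11^1*5179^1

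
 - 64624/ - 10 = 32312/5 = 6462.40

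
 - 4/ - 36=1/9 = 0.11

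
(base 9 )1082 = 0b1100100011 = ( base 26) 14n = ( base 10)803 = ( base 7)2225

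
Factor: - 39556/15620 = -5^( - 1 )*29^1*31^1*71^( - 1) = - 899/355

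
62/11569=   62/11569 = 0.01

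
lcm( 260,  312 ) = 1560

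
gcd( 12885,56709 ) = 3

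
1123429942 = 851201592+272228350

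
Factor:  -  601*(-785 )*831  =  3^1*5^1*157^1*277^1*601^1  =  392053335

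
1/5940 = 1/5940 = 0.00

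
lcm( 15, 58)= 870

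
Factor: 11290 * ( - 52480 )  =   - 2^9 * 5^2*41^1*1129^1 = - 592499200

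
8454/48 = 1409/8 = 176.12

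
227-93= 134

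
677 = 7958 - 7281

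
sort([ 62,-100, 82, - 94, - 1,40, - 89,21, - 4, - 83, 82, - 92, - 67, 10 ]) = [  -  100, - 94 , - 92,  -  89 , - 83, - 67, - 4, - 1,  10, 21,  40, 62, 82, 82] 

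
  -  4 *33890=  -135560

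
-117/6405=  - 39/2135 = -0.02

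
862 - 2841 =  - 1979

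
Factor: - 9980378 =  - 2^1*4990189^1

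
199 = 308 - 109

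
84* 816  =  68544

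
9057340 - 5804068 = 3253272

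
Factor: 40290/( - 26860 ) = - 3/2=- 2^( - 1 )*3^1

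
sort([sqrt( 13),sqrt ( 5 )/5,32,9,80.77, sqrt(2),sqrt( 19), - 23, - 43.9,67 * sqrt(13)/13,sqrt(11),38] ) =[ - 43.9, - 23, sqrt(5)/5,sqrt(2), sqrt(11), sqrt( 13), sqrt(19),9,67*sqrt ( 13)/13,32,38 , 80.77] 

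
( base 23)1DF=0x34B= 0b1101001011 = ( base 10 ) 843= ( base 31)R6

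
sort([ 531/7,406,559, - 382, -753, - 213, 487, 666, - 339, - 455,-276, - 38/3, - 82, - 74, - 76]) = [ - 753, -455, - 382, - 339, - 276, - 213, - 82, - 76, - 74, - 38/3,531/7,406,  487, 559, 666] 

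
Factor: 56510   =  2^1*5^1*5651^1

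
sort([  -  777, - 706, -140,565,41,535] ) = [ - 777, - 706, - 140,41,535,565]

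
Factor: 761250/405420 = 2^ ( - 1 )*5^3*7^1*233^( - 1) = 875/466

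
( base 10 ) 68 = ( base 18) 3e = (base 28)2c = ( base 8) 104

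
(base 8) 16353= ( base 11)5620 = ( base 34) 6dp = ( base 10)7403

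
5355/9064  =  5355/9064 = 0.59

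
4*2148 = 8592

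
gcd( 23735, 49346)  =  1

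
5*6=30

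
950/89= 10 + 60/89= 10.67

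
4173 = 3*1391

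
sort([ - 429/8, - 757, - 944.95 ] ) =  [ - 944.95,  -  757, - 429/8 ] 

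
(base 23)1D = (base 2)100100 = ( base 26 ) 1a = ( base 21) 1f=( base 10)36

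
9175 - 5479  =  3696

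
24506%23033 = 1473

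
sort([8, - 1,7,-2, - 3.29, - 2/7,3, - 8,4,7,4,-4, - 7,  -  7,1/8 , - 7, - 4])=[-8, - 7, - 7,- 7, - 4, - 4, - 3.29, - 2, - 1, - 2/7,  1/8,3,4,4, 7, 7,8 ] 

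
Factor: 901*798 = 2^1 * 3^1*7^1*17^1*19^1*53^1 = 718998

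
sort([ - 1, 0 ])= [-1,  0]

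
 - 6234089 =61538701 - 67772790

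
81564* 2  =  163128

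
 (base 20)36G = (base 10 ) 1336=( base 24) 27g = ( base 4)110320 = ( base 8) 2470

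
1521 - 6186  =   - 4665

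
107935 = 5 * 21587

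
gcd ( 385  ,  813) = 1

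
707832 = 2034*348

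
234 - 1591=  -  1357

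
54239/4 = 13559 + 3/4 = 13559.75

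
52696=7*7528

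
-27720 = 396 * (  -  70 ) 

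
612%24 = 12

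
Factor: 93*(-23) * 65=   -  139035 =-3^1*5^1*13^1*23^1*31^1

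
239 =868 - 629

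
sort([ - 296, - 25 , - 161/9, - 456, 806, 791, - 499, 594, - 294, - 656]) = [ - 656 , - 499, - 456, - 296, - 294,-25, - 161/9,  594,791,806 ]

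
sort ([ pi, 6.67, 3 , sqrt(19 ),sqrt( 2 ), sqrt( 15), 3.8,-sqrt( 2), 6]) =[ - sqrt( 2) , sqrt( 2 ), 3, pi, 3.8,sqrt( 15), sqrt( 19),6,6.67 ] 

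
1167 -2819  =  -1652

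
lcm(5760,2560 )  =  23040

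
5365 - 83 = 5282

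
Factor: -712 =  - 2^3*89^1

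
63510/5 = 12702 =12702.00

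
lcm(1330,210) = 3990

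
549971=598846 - 48875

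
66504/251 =66504/251 = 264.96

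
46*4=184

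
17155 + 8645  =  25800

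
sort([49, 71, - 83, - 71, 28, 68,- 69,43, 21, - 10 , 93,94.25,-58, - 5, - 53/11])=[  -  83,  -  71, - 69,  -  58, - 10, - 5, - 53/11,21, 28, 43, 49, 68, 71, 93, 94.25 ] 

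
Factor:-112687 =-112687^1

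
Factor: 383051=383051^1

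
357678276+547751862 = 905430138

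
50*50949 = 2547450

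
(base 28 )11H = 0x33D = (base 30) RJ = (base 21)1IA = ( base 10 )829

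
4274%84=74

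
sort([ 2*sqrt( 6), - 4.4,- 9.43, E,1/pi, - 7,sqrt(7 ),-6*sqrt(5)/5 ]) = [ - 9.43, - 7, - 4.4, - 6  *sqrt( 5)/5, 1/pi,sqrt(7 ), E,2 *sqrt( 6)]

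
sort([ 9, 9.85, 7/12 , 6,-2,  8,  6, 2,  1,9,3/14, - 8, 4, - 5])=[-8, - 5,  -  2, 3/14,7/12, 1,2 , 4, 6, 6,8,9,  9, 9.85] 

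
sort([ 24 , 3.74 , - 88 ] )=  [ - 88, 3.74,24]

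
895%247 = 154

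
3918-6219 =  - 2301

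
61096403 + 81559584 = 142655987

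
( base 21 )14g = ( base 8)1035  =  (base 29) ij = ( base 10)541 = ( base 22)12d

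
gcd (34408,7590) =506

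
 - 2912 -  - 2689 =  - 223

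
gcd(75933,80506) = 1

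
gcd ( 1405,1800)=5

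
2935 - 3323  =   - 388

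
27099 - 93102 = - 66003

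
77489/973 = 79 + 622/973 = 79.64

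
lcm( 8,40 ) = 40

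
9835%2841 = 1312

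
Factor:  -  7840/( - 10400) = 5^( - 1)*7^2*13^( - 1) = 49/65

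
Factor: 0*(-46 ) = 0^1= 0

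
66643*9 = 599787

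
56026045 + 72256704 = 128282749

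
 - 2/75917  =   - 1 + 75915/75917=- 0.00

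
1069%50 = 19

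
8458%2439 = 1141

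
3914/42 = 93 + 4/21 = 93.19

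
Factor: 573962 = 2^1 * 286981^1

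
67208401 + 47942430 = 115150831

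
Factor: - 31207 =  - 11^1*2837^1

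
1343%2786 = 1343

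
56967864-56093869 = 873995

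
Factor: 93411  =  3^2 * 97^1*107^1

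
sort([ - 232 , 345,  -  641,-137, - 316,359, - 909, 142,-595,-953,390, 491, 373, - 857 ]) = [ - 953, - 909, - 857, - 641,-595 , - 316, - 232, - 137, 142, 345 , 359, 373, 390, 491] 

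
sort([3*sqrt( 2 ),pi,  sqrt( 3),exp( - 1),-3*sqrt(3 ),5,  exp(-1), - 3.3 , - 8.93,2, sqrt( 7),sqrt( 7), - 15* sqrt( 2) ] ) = [ - 15*sqrt ( 2), - 8.93,-3  *sqrt( 3 ),-3.3,exp( - 1 ),exp(-1),sqrt( 3),2,sqrt( 7),  sqrt( 7 ),pi , 3 * sqrt( 2), 5] 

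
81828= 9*9092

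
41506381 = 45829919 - 4323538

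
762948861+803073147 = 1566022008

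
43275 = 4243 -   -  39032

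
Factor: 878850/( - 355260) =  - 2^(-1 )*3^3 * 5^1*7^1*191^( - 1) = - 945/382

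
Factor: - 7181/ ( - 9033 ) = 3^ ( - 1 )*43^1 * 167^1 * 3011^( - 1)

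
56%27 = 2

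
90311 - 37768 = 52543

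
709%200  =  109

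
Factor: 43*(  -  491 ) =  - 43^1 * 491^1  =  - 21113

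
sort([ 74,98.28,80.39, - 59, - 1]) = [ - 59, - 1,74,80.39,98.28]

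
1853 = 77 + 1776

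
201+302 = 503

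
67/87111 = 67/87111 = 0.00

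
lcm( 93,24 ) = 744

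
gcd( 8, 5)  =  1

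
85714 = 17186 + 68528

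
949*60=56940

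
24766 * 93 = 2303238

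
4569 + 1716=6285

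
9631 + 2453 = 12084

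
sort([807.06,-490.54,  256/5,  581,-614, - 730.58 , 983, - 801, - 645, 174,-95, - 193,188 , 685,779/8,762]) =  [ - 801, - 730.58,-645, - 614, - 490.54, - 193, - 95, 256/5,779/8, 174,  188,  581,685,762,807.06, 983 ]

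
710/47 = 710/47 = 15.11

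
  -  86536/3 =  - 86536/3 = - 28845.33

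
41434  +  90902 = 132336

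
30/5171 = 30/5171 =0.01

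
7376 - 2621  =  4755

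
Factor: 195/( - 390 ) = -1/2 =- 2^ ( - 1) 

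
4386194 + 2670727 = 7056921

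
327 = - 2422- - 2749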